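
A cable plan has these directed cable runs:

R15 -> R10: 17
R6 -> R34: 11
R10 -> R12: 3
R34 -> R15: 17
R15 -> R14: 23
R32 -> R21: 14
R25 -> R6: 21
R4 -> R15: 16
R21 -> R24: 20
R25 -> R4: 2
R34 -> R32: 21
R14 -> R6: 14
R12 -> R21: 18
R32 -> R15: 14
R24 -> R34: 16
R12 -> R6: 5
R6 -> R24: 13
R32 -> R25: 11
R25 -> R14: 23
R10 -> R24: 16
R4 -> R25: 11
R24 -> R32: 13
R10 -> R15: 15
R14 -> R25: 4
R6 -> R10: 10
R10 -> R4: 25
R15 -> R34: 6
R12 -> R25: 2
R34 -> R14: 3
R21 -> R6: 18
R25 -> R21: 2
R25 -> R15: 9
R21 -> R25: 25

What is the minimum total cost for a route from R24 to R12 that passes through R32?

Best R24 to R32: R24–R32 costing 13
Best R32 to R12: R32–R15–R10–R12 costing 34
Total via R32: 13 + 34 = 47.

47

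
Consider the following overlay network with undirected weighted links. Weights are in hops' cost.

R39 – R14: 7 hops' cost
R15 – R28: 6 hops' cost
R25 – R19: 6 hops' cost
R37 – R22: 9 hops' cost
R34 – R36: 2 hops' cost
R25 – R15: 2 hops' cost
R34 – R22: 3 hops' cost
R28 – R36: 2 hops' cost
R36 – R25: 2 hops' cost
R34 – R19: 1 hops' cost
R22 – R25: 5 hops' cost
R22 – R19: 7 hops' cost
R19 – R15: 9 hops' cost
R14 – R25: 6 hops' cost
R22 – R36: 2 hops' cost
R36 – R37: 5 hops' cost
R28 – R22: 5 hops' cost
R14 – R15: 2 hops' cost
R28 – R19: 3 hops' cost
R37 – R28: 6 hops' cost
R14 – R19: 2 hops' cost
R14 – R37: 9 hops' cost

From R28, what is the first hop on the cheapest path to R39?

R19

Compare a few routes:
R28–R36–R34–R19–R14–R39: 2+2+1+2+7 = 14
R28–R15–R14–R39: 6+2+7 = 15
R28–R19–R14–R39: 3+2+7 = 12
Cheapest is R28–R19–R14–R39 at 12 hops' cost.
So from R28 the first move is to R19.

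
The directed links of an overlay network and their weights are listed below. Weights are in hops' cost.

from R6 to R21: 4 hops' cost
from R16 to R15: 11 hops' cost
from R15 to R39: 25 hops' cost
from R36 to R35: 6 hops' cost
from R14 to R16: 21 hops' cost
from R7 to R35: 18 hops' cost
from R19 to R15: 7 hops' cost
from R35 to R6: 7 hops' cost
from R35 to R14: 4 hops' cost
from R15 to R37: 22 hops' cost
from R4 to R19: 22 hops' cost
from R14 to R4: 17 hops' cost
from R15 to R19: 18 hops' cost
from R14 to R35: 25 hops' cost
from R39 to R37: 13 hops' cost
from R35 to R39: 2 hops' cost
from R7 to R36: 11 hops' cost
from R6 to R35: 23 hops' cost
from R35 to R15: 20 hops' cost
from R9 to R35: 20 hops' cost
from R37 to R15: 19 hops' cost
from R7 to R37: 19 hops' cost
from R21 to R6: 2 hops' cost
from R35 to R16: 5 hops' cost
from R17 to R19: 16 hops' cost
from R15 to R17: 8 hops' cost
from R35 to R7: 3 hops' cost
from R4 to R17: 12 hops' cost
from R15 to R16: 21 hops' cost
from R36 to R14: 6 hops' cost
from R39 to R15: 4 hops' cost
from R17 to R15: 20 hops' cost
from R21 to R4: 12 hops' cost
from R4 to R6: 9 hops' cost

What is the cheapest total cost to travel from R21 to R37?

Candidate routes:
R21 - R6 - R35 - R39 - R15 - R37: 2+23+2+4+22 = 53
R21 - R6 - R35 - R39 - R37: 2+23+2+13 = 40
R21 - R6 - R35 - R7 - R37: 2+23+3+19 = 47
The minimum is 40 hops' cost via R21 - R6 - R35 - R39 - R37.

40 hops' cost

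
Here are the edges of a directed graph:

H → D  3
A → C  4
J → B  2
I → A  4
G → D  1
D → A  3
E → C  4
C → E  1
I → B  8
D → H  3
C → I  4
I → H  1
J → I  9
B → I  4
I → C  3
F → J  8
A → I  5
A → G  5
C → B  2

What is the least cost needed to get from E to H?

Enumerating some paths:
E - C - B - I - H: 4+2+4+1 = 11
E - C - I - H: 4+4+1 = 9
E - C - I - A - G - D - H: 4+4+4+5+1+3 = 21
Cheapest is E - C - I - H at 9.

9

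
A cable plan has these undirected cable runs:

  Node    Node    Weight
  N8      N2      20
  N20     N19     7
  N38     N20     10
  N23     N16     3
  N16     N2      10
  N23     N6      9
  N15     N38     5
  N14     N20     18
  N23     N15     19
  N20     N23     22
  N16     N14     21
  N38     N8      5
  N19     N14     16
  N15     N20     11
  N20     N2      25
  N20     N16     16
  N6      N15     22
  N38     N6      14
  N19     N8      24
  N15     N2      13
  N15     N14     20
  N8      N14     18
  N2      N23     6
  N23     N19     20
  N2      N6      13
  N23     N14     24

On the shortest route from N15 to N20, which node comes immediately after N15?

N20

Enumerating some paths:
N15–N20: 11 = 11
N15–N38–N20: 5+10 = 15
Cheapest is N15–N20 at 11.
So from N15 the first move is to N20.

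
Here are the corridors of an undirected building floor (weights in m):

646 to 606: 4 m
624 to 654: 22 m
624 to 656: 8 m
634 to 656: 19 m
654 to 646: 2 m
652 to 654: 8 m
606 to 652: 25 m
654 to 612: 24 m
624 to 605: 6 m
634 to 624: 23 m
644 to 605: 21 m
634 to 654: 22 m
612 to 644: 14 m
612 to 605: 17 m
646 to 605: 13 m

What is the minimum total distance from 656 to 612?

Compare a few routes:
656–624–605–612: 8+6+17 = 31
656–624–654–612: 8+22+24 = 54
656–624–605–644–612: 8+6+21+14 = 49
656–624–605–646–654–612: 8+6+13+2+24 = 53
Cheapest is 656–624–605–612 at 31 m.

31 m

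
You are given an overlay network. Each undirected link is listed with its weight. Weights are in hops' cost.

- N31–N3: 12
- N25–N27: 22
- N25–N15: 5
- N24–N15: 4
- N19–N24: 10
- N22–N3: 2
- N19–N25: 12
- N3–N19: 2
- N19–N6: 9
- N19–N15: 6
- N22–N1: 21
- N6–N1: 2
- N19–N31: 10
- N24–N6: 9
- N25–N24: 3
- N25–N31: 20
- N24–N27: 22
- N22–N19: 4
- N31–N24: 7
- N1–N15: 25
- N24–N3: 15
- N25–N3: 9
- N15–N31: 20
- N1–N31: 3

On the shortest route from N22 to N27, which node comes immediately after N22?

Enumerating some paths:
N22 - N3 - N25 - N27: 2+9+22 = 33
N22 - N19 - N24 - N27: 4+10+22 = 36
The minimum is 33 hops' cost via N22 - N3 - N25 - N27.
So from N22 the first move is to N3.

N3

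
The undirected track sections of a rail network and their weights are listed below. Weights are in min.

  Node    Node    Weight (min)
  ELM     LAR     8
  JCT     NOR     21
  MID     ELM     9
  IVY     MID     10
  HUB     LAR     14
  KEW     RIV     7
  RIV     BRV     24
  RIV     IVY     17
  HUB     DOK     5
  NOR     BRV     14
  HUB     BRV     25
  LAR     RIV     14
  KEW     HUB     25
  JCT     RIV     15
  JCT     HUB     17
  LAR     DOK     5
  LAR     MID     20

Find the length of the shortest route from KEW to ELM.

29 min

Running Dijkstra from KEW:
KEW: 0
RIV: 7  (via KEW)
LAR: 21  (via RIV)
JCT: 22  (via RIV)
IVY: 24  (via RIV)
HUB: 25  (via KEW)
DOK: 26  (via LAR)
ELM: 29  (via LAR)
Shortest route: KEW → RIV → LAR → ELM = 29 min.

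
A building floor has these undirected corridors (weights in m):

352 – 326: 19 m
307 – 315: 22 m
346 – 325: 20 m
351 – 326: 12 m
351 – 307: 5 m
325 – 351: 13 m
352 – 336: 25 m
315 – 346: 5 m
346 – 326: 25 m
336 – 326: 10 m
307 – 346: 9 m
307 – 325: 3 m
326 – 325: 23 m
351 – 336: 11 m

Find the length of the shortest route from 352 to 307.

36 m

Candidate routes:
352 → 336 → 351 → 307: 25+11+5 = 41
352 → 326 → 351 → 307: 19+12+5 = 36
Cheapest is 352 → 326 → 351 → 307 at 36 m.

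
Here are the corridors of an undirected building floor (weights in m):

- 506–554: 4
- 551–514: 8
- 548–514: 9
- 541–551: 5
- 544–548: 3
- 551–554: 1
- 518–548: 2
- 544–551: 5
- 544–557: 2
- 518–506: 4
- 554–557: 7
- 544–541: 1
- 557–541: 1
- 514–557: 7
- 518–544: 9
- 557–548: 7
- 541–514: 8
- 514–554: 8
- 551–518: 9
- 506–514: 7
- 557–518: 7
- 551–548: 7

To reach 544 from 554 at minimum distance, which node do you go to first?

Enumerating some paths:
554–551–541–544: 1+5+1 = 7
554–551–544: 1+5 = 6
The minimum is 6 m via 554–551–544.
So from 554 the first move is to 551.

551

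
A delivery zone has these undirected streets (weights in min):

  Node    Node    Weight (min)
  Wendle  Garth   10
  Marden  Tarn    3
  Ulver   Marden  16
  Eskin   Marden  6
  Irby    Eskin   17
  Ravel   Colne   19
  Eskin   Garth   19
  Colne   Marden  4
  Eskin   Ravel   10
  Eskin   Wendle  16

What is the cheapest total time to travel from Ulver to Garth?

Running Dijkstra from Ulver:
Ulver: 0
Marden: 16  (via Ulver)
Tarn: 19  (via Marden)
Colne: 20  (via Marden)
Eskin: 22  (via Marden)
Ravel: 32  (via Eskin)
Wendle: 38  (via Eskin)
Irby: 39  (via Eskin)
Garth: 41  (via Eskin)
Shortest route: Ulver–Marden–Eskin–Garth = 41 min.

41 min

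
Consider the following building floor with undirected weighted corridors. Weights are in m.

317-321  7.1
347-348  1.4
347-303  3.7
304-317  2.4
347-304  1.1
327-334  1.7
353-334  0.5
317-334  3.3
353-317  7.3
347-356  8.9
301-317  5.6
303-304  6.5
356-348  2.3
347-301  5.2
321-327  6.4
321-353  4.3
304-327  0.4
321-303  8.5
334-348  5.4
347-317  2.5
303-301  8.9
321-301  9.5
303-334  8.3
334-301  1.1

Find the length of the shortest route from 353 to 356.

7.4 m

Enumerating some paths:
353–334–327–304–347–348–356: 0.5+1.7+0.4+1.1+1.4+2.3 = 7.4
353–334–348–356: 0.5+5.4+2.3 = 8.2
353–334–317–347–348–356: 0.5+3.3+2.5+1.4+2.3 = 10
Cheapest is 353–334–327–304–347–348–356 at 7.4 m.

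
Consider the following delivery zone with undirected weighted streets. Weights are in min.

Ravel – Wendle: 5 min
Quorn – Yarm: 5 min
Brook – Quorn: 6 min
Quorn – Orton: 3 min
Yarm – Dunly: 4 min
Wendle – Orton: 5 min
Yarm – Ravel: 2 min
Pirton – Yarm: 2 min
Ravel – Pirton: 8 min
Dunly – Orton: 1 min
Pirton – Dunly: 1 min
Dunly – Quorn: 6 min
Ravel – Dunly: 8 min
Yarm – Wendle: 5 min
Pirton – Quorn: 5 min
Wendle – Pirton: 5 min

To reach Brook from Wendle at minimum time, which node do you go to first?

Candidate routes:
Wendle - Orton - Quorn - Brook: 5+3+6 = 14
Wendle - Pirton - Quorn - Brook: 5+5+6 = 16
Wendle - Yarm - Quorn - Brook: 5+5+6 = 16
The minimum is 14 min via Wendle - Orton - Quorn - Brook.
So from Wendle the first move is to Orton.

Orton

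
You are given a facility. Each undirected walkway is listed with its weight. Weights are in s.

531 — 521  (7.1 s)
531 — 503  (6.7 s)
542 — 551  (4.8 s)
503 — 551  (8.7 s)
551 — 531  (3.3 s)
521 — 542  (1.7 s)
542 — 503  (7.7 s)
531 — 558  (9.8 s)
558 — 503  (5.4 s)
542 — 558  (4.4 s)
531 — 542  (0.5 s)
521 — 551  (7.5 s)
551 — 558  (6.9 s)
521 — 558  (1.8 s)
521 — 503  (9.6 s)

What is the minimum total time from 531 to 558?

Shortest distances from 531:
531: 0
542: 0.5  (via 531)
521: 2.2  (via 542)
551: 3.3  (via 531)
558: 4  (via 521)
Shortest route: 531 → 542 → 521 → 558 = 4 s.

4 s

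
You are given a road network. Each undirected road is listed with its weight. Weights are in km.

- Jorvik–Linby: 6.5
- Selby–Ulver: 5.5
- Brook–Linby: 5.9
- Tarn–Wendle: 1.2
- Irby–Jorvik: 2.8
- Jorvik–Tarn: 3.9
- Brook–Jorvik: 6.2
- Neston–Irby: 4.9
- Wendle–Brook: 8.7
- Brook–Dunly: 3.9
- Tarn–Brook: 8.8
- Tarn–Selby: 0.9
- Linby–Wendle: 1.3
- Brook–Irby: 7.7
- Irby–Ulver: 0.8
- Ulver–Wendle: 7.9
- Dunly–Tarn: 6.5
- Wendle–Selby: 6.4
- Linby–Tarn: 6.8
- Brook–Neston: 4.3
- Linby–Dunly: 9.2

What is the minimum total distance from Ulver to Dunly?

Running Dijkstra from Ulver:
Ulver: 0
Irby: 0.8  (via Ulver)
Jorvik: 3.6  (via Irby)
Selby: 5.5  (via Ulver)
Neston: 5.7  (via Irby)
Tarn: 6.4  (via Selby)
Wendle: 7.6  (via Tarn)
Brook: 8.5  (via Irby)
Linby: 8.9  (via Wendle)
Dunly: 12.4  (via Brook)
Shortest route: Ulver–Irby–Brook–Dunly = 12.4 km.

12.4 km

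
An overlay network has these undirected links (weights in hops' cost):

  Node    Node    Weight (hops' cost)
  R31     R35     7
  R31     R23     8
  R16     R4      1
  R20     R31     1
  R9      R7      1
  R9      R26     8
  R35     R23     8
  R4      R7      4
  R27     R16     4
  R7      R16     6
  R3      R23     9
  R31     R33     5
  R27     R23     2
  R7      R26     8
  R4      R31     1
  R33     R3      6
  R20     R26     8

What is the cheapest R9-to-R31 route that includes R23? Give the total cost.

Shortest R9→R23: R9 → R7 → R4 → R16 → R27 → R23 = 12
Shortest R23→R31: R23 → R31 = 8
Total via R23: 12 + 8 = 20 hops' cost.

20 hops' cost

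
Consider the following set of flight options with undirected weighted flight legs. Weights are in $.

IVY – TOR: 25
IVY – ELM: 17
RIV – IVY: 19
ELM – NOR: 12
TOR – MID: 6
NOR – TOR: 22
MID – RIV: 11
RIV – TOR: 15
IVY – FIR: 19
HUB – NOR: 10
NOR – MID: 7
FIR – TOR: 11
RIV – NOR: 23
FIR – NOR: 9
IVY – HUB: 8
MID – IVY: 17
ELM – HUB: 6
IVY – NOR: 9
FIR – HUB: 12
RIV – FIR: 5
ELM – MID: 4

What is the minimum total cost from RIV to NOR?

Candidate routes:
RIV–MID–NOR: 11+7 = 18
RIV–FIR–NOR: 5+9 = 14
Cheapest is RIV–FIR–NOR at $14.

$14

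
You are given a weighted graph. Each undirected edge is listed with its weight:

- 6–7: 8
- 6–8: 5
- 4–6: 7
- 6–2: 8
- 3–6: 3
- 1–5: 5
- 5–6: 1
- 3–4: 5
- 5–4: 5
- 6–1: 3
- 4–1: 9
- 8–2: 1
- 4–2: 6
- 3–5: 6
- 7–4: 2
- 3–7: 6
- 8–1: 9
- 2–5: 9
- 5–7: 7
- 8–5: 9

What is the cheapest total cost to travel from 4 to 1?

Running Dijkstra from 4:
4: 0
7: 2  (via 4)
3: 5  (via 4)
5: 5  (via 4)
2: 6  (via 4)
6: 6  (via 5)
8: 7  (via 2)
1: 9  (via 4)
Shortest route: 4 → 1 = 9.

9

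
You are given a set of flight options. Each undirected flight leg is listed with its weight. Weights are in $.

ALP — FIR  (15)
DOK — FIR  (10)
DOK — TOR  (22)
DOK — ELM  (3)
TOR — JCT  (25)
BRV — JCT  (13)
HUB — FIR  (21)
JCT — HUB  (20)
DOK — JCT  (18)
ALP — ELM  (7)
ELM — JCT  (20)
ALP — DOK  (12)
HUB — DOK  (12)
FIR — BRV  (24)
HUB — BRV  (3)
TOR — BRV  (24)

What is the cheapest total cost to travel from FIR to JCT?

Shortest distances from FIR:
FIR: 0
DOK: 10  (via FIR)
ELM: 13  (via DOK)
ALP: 15  (via FIR)
HUB: 21  (via FIR)
BRV: 24  (via FIR)
JCT: 28  (via DOK)
Shortest route: FIR–DOK–JCT = $28.

$28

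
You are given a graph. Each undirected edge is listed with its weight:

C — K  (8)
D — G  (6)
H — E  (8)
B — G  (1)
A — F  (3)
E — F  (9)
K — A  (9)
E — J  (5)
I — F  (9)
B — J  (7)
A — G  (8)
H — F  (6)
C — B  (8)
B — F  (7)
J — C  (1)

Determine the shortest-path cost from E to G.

Compare a few routes:
E–J–B–G: 5+7+1 = 13
E–F–B–G: 9+7+1 = 17
E–J–C–B–G: 5+1+8+1 = 15
The minimum is 13 via E–J–B–G.

13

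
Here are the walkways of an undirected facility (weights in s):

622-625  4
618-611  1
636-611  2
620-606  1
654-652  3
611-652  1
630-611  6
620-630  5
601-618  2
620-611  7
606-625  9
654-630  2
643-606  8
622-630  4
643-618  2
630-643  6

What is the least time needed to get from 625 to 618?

Candidate routes:
625 → 622 → 630 → 611 → 618: 4+4+6+1 = 15
625 → 622 → 630 → 643 → 618: 4+4+6+2 = 16
Cheapest is 625 → 622 → 630 → 611 → 618 at 15 s.

15 s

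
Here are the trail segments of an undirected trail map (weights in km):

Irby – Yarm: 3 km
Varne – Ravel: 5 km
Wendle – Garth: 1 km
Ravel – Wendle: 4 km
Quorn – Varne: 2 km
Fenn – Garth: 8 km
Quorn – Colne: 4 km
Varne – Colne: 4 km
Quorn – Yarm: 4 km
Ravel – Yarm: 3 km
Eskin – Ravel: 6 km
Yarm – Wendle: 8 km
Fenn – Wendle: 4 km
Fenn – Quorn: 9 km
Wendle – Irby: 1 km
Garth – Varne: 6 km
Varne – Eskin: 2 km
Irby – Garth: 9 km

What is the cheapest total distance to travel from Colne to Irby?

11 km

Candidate routes:
Colne - Quorn - Varne - Garth - Wendle - Irby: 4+2+6+1+1 = 14
Colne - Varne - Garth - Wendle - Irby: 4+6+1+1 = 12
Colne - Quorn - Yarm - Irby: 4+4+3 = 11
Colne - Varne - Quorn - Yarm - Irby: 4+2+4+3 = 13
The minimum is 11 km via Colne - Quorn - Yarm - Irby.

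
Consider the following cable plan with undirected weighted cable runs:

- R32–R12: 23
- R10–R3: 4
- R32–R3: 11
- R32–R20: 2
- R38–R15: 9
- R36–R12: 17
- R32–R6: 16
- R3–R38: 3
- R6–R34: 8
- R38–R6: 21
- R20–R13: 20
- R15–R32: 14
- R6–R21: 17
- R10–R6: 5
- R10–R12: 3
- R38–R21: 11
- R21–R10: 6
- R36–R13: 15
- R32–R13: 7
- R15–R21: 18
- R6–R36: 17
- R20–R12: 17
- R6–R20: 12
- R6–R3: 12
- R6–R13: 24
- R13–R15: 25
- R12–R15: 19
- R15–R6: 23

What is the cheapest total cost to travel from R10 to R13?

22

Settle nodes by increasing distance from R10:
R10: 0
R12: 3  (via R10)
R3: 4  (via R10)
R6: 5  (via R10)
R21: 6  (via R10)
R38: 7  (via R3)
R34: 13  (via R6)
R32: 15  (via R3)
R15: 16  (via R38)
R20: 17  (via R6)
R36: 20  (via R12)
R13: 22  (via R32)
Shortest route: R10–R3–R32–R13 = 22.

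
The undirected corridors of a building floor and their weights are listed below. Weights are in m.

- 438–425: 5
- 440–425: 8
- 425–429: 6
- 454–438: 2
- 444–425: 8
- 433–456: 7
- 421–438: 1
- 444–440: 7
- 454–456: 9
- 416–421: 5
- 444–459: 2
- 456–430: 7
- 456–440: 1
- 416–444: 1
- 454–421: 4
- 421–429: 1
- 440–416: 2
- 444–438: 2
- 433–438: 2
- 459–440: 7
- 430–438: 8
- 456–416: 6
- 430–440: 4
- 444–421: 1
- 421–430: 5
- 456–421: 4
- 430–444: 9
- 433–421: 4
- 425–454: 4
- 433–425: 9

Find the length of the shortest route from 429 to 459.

4 m

Compare a few routes:
429 → 421 → 444 → 459: 1+1+2 = 4
429 → 421 → 438 → 444 → 459: 1+1+2+2 = 6
Cheapest is 429 → 421 → 444 → 459 at 4 m.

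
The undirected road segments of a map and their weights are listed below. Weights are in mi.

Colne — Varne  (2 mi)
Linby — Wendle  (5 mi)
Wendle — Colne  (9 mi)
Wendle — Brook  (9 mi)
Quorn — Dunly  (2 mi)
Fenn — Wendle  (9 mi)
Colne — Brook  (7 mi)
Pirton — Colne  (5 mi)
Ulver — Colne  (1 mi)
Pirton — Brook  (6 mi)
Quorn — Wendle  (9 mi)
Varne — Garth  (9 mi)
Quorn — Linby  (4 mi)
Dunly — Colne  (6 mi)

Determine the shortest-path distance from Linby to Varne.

Compare a few routes:
Linby–Quorn–Dunly–Colne–Varne: 4+2+6+2 = 14
Linby–Wendle–Colne–Varne: 5+9+2 = 16
The minimum is 14 mi via Linby–Quorn–Dunly–Colne–Varne.

14 mi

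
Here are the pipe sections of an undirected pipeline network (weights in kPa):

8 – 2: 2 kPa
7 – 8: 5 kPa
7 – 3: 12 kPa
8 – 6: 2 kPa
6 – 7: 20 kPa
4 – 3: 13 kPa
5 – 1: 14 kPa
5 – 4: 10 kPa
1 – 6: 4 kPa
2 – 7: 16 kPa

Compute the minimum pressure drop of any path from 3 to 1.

Compare a few routes:
3 - 7 - 8 - 6 - 1: 12+5+2+4 = 23
3 - 4 - 5 - 1: 13+10+14 = 37
3 - 7 - 2 - 8 - 6 - 1: 12+16+2+2+4 = 36
3 - 7 - 6 - 1: 12+20+4 = 36
Cheapest is 3 - 7 - 8 - 6 - 1 at 23 kPa.

23 kPa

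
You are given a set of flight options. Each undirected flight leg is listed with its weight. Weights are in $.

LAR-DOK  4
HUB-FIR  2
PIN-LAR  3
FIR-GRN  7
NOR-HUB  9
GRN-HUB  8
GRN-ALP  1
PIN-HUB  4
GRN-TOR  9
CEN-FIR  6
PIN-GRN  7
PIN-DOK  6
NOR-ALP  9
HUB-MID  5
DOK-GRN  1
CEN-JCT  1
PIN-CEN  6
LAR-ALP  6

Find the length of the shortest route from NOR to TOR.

Compare a few routes:
NOR–HUB–GRN–TOR: 9+8+9 = 26
NOR–ALP–GRN–TOR: 9+1+9 = 19
The minimum is $19 via NOR–ALP–GRN–TOR.

$19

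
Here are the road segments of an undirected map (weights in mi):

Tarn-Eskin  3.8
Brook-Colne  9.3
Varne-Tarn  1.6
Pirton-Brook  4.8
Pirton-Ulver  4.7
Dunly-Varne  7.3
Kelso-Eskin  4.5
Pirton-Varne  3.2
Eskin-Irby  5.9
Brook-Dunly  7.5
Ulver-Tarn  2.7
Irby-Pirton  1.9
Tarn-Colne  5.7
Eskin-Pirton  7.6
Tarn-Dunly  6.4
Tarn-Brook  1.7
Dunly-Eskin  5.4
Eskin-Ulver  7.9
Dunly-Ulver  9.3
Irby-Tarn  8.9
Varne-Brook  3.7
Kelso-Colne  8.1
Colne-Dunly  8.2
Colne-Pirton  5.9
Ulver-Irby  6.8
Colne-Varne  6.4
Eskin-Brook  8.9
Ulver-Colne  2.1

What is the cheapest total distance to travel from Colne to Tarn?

4.8 mi

Settle nodes by increasing distance from Colne:
Colne: 0
Ulver: 2.1  (via Colne)
Tarn: 4.8  (via Ulver)
Shortest route: Colne → Ulver → Tarn = 4.8 mi.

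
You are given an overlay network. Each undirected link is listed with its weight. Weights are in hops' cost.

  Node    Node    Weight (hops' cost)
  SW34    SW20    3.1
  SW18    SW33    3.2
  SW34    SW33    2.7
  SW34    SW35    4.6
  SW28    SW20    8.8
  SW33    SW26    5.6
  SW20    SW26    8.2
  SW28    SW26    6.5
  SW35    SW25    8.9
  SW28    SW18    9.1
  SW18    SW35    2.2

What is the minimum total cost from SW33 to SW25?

14.3 hops' cost

Running Dijkstra from SW33:
SW33: 0
SW34: 2.7  (via SW33)
SW18: 3.2  (via SW33)
SW35: 5.4  (via SW18)
SW26: 5.6  (via SW33)
SW20: 5.8  (via SW34)
SW28: 12.1  (via SW26)
SW25: 14.3  (via SW35)
Shortest route: SW33–SW18–SW35–SW25 = 14.3 hops' cost.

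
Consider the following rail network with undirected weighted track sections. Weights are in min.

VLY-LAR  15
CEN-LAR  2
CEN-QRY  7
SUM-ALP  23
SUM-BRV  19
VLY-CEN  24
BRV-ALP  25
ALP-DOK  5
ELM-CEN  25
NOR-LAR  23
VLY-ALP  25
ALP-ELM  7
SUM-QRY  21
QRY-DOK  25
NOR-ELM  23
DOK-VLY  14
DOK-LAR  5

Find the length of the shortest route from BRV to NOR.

Settle nodes by increasing distance from BRV:
BRV: 0
SUM: 19  (via BRV)
ALP: 25  (via BRV)
DOK: 30  (via ALP)
ELM: 32  (via ALP)
LAR: 35  (via DOK)
CEN: 37  (via LAR)
QRY: 40  (via SUM)
VLY: 44  (via DOK)
NOR: 55  (via ELM)
Shortest route: BRV → ALP → ELM → NOR = 55 min.

55 min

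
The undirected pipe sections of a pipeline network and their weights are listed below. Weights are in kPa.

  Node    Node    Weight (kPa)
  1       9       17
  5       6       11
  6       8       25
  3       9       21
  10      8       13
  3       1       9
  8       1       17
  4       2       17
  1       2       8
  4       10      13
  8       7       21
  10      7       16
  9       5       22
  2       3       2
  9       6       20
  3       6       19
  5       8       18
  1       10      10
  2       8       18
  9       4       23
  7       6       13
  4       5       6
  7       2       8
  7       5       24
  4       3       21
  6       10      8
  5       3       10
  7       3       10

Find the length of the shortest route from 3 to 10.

Shortest distances from 3:
3: 0
2: 2  (via 3)
1: 9  (via 3)
5: 10  (via 3)
7: 10  (via 3)
4: 16  (via 5)
6: 19  (via 3)
10: 19  (via 1)
Shortest route: 3–1–10 = 19 kPa.

19 kPa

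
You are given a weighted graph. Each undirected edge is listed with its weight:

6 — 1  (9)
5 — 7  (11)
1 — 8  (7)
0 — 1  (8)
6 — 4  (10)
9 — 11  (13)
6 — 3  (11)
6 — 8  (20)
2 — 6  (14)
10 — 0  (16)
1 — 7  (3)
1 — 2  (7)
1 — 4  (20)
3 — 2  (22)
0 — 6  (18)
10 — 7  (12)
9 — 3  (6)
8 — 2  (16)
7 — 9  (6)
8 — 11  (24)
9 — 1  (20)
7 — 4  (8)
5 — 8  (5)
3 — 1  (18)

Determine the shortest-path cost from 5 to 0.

20

Running Dijkstra from 5:
5: 0
8: 5  (via 5)
7: 11  (via 5)
1: 12  (via 8)
9: 17  (via 7)
2: 19  (via 1)
4: 19  (via 7)
0: 20  (via 1)
Shortest route: 5 → 8 → 1 → 0 = 20.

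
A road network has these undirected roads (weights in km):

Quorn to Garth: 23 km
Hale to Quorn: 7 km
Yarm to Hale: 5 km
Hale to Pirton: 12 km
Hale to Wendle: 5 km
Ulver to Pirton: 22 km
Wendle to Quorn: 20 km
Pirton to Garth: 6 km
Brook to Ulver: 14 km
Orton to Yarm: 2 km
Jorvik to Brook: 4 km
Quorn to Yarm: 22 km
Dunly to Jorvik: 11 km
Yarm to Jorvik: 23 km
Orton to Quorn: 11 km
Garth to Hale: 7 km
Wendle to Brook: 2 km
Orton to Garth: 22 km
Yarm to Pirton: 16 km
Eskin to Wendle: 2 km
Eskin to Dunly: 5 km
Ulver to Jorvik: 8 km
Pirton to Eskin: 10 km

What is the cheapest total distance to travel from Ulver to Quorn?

26 km

Compare a few routes:
Ulver–Brook–Wendle–Quorn: 14+2+20 = 36
Ulver–Brook–Wendle–Hale–Quorn: 14+2+5+7 = 28
Ulver–Jorvik–Brook–Wendle–Hale–Quorn: 8+4+2+5+7 = 26
Ulver–Jorvik–Brook–Wendle–Quorn: 8+4+2+20 = 34
Cheapest is Ulver–Jorvik–Brook–Wendle–Hale–Quorn at 26 km.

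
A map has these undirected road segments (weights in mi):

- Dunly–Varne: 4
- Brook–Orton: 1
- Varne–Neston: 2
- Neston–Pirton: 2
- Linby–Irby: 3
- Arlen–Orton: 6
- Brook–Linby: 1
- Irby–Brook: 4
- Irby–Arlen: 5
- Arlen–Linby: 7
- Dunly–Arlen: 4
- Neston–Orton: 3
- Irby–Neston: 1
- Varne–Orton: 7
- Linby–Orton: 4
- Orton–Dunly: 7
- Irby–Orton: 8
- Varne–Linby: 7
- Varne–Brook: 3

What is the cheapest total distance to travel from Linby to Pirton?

Shortest distances from Linby:
Linby: 0
Brook: 1  (via Linby)
Orton: 2  (via Brook)
Irby: 3  (via Linby)
Neston: 4  (via Irby)
Varne: 4  (via Brook)
Pirton: 6  (via Neston)
Shortest route: Linby → Irby → Neston → Pirton = 6 mi.

6 mi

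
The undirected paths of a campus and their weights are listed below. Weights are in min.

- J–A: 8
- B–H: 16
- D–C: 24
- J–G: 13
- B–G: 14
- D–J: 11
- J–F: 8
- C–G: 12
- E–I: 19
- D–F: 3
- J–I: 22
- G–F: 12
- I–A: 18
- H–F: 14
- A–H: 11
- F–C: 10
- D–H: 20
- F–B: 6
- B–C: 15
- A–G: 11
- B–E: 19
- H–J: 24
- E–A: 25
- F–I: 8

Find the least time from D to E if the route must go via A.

Shortest D→A: D → J → A = 19
Best A to E: A → E costing 25
Total via A: 19 + 25 = 44 min.

44 min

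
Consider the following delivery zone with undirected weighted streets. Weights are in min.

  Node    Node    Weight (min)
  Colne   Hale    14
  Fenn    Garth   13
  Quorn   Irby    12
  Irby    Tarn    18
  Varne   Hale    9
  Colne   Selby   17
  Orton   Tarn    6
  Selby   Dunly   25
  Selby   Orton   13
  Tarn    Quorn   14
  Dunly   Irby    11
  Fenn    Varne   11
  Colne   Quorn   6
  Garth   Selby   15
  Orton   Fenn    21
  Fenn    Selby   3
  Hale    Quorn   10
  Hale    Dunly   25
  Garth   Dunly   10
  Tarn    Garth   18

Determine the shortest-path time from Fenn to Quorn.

26 min

Settle nodes by increasing distance from Fenn:
Fenn: 0
Selby: 3  (via Fenn)
Varne: 11  (via Fenn)
Garth: 13  (via Fenn)
Orton: 16  (via Selby)
Colne: 20  (via Selby)
Hale: 20  (via Varne)
Tarn: 22  (via Orton)
Dunly: 23  (via Garth)
Quorn: 26  (via Colne)
Shortest route: Fenn → Selby → Colne → Quorn = 26 min.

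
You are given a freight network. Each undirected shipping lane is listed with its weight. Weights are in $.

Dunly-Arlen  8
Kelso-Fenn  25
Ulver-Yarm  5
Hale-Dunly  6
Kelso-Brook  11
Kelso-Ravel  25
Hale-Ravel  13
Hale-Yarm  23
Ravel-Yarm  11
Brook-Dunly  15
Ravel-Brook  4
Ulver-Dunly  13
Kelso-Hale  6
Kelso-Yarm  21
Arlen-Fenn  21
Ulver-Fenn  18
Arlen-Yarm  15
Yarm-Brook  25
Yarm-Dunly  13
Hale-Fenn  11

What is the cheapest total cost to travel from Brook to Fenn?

Compare a few routes:
Brook → Kelso → Fenn: 11+25 = 36
Brook → Dunly → Hale → Fenn: 15+6+11 = 32
Brook → Ravel → Hale → Fenn: 4+13+11 = 28
Cheapest is Brook → Ravel → Hale → Fenn at $28.

$28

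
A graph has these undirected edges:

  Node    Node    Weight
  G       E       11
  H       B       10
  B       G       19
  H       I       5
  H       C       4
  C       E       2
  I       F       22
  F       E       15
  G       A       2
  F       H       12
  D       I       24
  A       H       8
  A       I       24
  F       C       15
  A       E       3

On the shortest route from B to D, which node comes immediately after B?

Compare a few routes:
B - G - A - E - C - H - I - D: 19+2+3+2+4+5+24 = 59
B - G - A - H - I - D: 19+2+8+5+24 = 58
B - G - E - C - H - I - D: 19+11+2+4+5+24 = 65
B - H - I - D: 10+5+24 = 39
The minimum is 39 via B - H - I - D.
So from B the first move is to H.

H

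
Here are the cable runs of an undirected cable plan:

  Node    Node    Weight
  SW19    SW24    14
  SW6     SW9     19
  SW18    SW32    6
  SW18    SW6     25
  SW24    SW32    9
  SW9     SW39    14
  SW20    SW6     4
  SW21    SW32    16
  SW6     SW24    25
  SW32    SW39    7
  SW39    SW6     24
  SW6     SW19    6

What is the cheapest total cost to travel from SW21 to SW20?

Running Dijkstra from SW21:
SW21: 0
SW32: 16  (via SW21)
SW18: 22  (via SW32)
SW39: 23  (via SW32)
SW24: 25  (via SW32)
SW9: 37  (via SW39)
SW19: 39  (via SW24)
SW6: 45  (via SW19)
SW20: 49  (via SW6)
Shortest route: SW21 → SW32 → SW24 → SW19 → SW6 → SW20 = 49.

49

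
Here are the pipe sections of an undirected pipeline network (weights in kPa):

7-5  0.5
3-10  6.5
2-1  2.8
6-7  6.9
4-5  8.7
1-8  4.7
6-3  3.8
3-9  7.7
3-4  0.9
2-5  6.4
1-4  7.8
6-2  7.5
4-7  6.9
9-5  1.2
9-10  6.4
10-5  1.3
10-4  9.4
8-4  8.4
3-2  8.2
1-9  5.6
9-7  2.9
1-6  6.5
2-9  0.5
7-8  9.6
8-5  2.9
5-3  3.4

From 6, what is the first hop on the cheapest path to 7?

Candidate routes:
6 → 2 → 9 → 5 → 7: 7.5+0.5+1.2+0.5 = 9.7
6 → 2 → 9 → 7: 7.5+0.5+2.9 = 10.9
6 → 7: 6.9 = 6.9
6 → 3 → 5 → 7: 3.8+3.4+0.5 = 7.7
The minimum is 6.9 kPa via 6 → 7.
So from 6 the first move is to 7.

7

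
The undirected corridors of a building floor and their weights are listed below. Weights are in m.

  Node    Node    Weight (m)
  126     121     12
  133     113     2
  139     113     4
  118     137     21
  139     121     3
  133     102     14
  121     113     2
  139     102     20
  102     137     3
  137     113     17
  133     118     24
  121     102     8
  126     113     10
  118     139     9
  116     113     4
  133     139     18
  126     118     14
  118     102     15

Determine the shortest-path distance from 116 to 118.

Settle nodes by increasing distance from 116:
116: 0
113: 4  (via 116)
121: 6  (via 113)
133: 6  (via 113)
139: 8  (via 113)
102: 14  (via 121)
126: 14  (via 113)
118: 17  (via 139)
Shortest route: 116–113–139–118 = 17 m.

17 m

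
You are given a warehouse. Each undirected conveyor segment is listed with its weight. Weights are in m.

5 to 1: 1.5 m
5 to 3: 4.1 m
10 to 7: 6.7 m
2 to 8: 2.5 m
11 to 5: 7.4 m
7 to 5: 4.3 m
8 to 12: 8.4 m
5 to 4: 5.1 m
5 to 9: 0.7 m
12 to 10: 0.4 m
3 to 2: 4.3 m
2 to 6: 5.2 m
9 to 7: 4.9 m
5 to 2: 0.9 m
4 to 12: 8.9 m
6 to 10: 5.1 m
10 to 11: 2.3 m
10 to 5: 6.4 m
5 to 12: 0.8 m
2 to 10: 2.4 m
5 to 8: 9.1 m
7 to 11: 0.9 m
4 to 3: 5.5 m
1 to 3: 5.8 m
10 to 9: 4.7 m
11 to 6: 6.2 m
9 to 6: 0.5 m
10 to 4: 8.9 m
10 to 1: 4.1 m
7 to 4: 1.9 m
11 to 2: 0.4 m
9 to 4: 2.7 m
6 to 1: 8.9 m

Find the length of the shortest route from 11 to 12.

2.1 m

Enumerating some paths:
11 → 10 → 12: 2.3+0.4 = 2.7
11 → 2 → 10 → 12: 0.4+2.4+0.4 = 3.2
11 → 2 → 5 → 12: 0.4+0.9+0.8 = 2.1
The minimum is 2.1 m via 11 → 2 → 5 → 12.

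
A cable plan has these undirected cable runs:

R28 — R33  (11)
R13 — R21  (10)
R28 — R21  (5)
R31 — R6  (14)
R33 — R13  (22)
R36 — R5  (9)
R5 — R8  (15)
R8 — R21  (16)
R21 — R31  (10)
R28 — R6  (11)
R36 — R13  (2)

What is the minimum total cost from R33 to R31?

Shortest distances from R33:
R33: 0
R28: 11  (via R33)
R21: 16  (via R28)
R6: 22  (via R28)
R13: 22  (via R33)
R36: 24  (via R13)
R31: 26  (via R21)
Shortest route: R33–R28–R21–R31 = 26.

26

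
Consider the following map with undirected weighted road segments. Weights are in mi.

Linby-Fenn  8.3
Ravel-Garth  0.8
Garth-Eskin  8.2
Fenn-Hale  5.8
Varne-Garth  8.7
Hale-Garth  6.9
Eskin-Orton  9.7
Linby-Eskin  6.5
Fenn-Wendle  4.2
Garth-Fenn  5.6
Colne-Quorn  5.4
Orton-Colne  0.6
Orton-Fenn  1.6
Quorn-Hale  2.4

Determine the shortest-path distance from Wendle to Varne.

18.5 mi

Shortest distances from Wendle:
Wendle: 0
Fenn: 4.2  (via Wendle)
Orton: 5.8  (via Fenn)
Colne: 6.4  (via Orton)
Garth: 9.8  (via Fenn)
Hale: 10  (via Fenn)
Ravel: 10.6  (via Garth)
Quorn: 11.8  (via Colne)
Linby: 12.5  (via Fenn)
Eskin: 15.5  (via Orton)
Varne: 18.5  (via Garth)
Shortest route: Wendle → Fenn → Garth → Varne = 18.5 mi.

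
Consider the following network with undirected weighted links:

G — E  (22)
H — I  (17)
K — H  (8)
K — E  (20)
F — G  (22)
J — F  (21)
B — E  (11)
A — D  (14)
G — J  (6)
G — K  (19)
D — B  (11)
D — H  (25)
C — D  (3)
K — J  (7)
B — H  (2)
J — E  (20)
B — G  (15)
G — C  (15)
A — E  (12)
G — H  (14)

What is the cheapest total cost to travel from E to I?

Candidate routes:
E - B - H - I: 11+2+17 = 30
E - J - K - H - I: 20+7+8+17 = 52
E - K - H - I: 20+8+17 = 45
E - G - H - I: 22+14+17 = 53
Cheapest is E - B - H - I at 30.

30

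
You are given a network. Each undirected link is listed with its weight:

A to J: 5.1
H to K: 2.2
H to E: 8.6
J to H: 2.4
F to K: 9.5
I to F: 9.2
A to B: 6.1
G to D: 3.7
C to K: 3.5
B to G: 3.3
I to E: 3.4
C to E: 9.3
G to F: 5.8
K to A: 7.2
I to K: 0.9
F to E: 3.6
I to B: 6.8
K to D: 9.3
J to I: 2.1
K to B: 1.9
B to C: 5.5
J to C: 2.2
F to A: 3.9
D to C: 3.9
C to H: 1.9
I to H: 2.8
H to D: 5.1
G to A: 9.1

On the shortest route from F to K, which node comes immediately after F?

Candidate routes:
F → E → I → K: 3.6+3.4+0.9 = 7.9
F → G → B → K: 5.8+3.3+1.9 = 11
F → I → K: 9.2+0.9 = 10.1
F → K: 9.5 = 9.5
The minimum is 7.9 via F → E → I → K.
So from F the first move is to E.

E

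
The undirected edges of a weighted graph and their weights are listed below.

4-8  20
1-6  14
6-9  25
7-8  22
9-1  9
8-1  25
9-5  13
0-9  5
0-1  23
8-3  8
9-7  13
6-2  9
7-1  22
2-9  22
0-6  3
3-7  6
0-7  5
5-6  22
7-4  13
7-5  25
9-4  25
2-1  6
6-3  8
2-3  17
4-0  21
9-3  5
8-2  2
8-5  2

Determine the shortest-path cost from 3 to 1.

Running Dijkstra from 3:
3: 0
9: 5  (via 3)
7: 6  (via 3)
6: 8  (via 3)
8: 8  (via 3)
0: 10  (via 9)
2: 10  (via 8)
5: 10  (via 8)
1: 14  (via 9)
Shortest route: 3 → 9 → 1 = 14.

14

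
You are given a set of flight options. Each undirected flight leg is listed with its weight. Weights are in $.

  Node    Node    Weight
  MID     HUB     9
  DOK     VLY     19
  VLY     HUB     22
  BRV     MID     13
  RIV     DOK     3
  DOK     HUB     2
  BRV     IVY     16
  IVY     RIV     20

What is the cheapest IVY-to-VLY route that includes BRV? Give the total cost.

Shortest IVY→BRV: IVY–BRV = 16
Shortest BRV→VLY: BRV–MID–HUB–DOK–VLY = 43
Total via BRV: 16 + 43 = $59.

$59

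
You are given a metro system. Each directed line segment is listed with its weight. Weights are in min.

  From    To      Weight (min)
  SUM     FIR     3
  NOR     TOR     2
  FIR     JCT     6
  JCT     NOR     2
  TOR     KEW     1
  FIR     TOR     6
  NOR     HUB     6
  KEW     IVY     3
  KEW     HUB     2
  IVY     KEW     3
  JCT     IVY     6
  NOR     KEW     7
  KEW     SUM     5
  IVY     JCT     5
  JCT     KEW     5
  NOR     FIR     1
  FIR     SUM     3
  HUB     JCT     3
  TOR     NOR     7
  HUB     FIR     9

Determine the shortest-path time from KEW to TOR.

Compare a few routes:
KEW - HUB - JCT - NOR - TOR: 2+3+2+2 = 9
KEW - SUM - FIR - TOR: 5+3+6 = 14
KEW - IVY - JCT - NOR - TOR: 3+5+2+2 = 12
Cheapest is KEW - HUB - JCT - NOR - TOR at 9 min.

9 min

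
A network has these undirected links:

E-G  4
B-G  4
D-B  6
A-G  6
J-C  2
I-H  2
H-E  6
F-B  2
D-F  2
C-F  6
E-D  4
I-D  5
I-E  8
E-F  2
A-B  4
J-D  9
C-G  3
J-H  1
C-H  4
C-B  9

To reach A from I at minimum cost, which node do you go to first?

Candidate routes:
I → D → F → B → A: 5+2+2+4 = 13
I → D → B → A: 5+6+4 = 15
I → H → J → C → G → A: 2+1+2+3+6 = 14
The minimum is 13 via I → D → F → B → A.
So from I the first move is to D.

D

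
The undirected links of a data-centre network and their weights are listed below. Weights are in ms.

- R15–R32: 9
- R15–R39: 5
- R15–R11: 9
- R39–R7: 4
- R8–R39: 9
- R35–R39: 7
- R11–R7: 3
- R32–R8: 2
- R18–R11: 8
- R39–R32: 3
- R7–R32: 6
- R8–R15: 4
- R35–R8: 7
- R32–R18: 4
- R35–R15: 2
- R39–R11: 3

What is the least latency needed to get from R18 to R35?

12 ms

Running Dijkstra from R18:
R18: 0
R32: 4  (via R18)
R8: 6  (via R32)
R39: 7  (via R32)
R11: 8  (via R18)
R7: 10  (via R32)
R15: 10  (via R8)
R35: 12  (via R15)
Shortest route: R18 → R32 → R8 → R15 → R35 = 12 ms.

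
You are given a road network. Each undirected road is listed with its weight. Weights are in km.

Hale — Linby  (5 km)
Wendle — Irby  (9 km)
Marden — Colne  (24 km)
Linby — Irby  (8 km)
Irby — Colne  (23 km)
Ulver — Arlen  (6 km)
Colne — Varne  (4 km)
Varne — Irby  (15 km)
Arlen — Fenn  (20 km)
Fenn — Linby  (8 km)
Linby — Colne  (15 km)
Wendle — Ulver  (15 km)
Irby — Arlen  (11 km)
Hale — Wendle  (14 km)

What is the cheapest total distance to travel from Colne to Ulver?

Settle nodes by increasing distance from Colne:
Colne: 0
Varne: 4  (via Colne)
Linby: 15  (via Colne)
Irby: 19  (via Varne)
Hale: 20  (via Linby)
Fenn: 23  (via Linby)
Marden: 24  (via Colne)
Wendle: 28  (via Irby)
Arlen: 30  (via Irby)
Ulver: 36  (via Arlen)
Shortest route: Colne–Varne–Irby–Arlen–Ulver = 36 km.

36 km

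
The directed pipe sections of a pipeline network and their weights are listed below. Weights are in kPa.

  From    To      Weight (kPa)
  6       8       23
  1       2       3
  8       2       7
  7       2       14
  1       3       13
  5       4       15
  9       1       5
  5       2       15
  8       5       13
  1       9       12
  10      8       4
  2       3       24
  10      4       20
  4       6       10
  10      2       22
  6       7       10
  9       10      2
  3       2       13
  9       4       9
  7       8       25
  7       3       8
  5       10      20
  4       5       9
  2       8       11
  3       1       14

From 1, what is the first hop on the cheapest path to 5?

2

Enumerating some paths:
1 - 9 - 4 - 5: 12+9+9 = 30
1 - 2 - 8 - 5: 3+11+13 = 27
1 - 9 - 10 - 8 - 5: 12+2+4+13 = 31
Cheapest is 1 - 2 - 8 - 5 at 27 kPa.
So from 1 the first move is to 2.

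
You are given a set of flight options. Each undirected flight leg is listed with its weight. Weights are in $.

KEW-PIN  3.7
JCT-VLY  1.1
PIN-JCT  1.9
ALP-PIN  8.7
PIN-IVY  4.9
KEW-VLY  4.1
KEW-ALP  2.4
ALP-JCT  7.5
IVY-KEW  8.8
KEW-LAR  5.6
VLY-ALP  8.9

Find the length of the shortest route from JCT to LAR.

$10.8

Settle nodes by increasing distance from JCT:
JCT: 0
VLY: 1.1  (via JCT)
PIN: 1.9  (via JCT)
KEW: 5.2  (via VLY)
IVY: 6.8  (via PIN)
ALP: 7.5  (via JCT)
LAR: 10.8  (via KEW)
Shortest route: JCT–VLY–KEW–LAR = $10.8.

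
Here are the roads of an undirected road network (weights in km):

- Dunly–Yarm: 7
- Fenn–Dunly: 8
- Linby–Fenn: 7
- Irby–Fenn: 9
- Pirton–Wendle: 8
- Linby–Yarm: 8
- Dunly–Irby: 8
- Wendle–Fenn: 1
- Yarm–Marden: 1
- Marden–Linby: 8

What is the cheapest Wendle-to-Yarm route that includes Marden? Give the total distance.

Best Wendle to Marden: Wendle–Fenn–Linby–Marden costing 16
Best Marden to Yarm: Marden–Yarm costing 1
Total via Marden: 16 + 1 = 17 km.

17 km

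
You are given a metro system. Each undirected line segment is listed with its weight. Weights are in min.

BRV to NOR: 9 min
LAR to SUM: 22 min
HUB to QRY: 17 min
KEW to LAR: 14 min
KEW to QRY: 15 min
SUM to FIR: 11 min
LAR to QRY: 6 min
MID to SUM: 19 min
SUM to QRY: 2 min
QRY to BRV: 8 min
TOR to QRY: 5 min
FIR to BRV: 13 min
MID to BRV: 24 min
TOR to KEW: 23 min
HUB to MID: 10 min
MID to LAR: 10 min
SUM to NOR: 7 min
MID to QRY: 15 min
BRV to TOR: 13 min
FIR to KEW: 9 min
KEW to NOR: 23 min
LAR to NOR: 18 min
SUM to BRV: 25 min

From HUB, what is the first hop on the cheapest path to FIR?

Compare a few routes:
HUB–QRY–SUM–FIR: 17+2+11 = 30
HUB–MID–LAR–QRY–SUM–FIR: 10+10+6+2+11 = 39
HUB–MID–QRY–SUM–FIR: 10+15+2+11 = 38
HUB–QRY–BRV–FIR: 17+8+13 = 38
Cheapest is HUB–QRY–SUM–FIR at 30 min.
So from HUB the first move is to QRY.

QRY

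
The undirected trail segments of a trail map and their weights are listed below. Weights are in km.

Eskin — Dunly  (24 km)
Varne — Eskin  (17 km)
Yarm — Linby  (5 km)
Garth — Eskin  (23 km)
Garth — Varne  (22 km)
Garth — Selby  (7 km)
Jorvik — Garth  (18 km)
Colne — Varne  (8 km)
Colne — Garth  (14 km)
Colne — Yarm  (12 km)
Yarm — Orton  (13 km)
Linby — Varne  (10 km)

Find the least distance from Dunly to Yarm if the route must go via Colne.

Shortest Dunly→Colne: Dunly–Eskin–Varne–Colne = 49
Best Colne to Yarm: Colne–Yarm costing 12
Total via Colne: 49 + 12 = 61 km.

61 km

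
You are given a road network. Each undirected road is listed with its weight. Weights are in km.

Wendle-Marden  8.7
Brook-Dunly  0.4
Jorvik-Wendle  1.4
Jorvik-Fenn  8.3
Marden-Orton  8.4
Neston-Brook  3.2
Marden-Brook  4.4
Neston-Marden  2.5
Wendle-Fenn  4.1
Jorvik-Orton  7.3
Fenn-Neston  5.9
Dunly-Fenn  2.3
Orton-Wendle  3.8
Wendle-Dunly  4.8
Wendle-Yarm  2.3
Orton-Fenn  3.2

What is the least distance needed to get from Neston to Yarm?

Settle nodes by increasing distance from Neston:
Neston: 0
Marden: 2.5  (via Neston)
Brook: 3.2  (via Neston)
Dunly: 3.6  (via Brook)
Fenn: 5.9  (via Neston)
Wendle: 8.4  (via Dunly)
Orton: 9.1  (via Fenn)
Jorvik: 9.8  (via Wendle)
Yarm: 10.7  (via Wendle)
Shortest route: Neston → Brook → Dunly → Wendle → Yarm = 10.7 km.

10.7 km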